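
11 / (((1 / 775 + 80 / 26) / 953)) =105616225 / 31013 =3405.55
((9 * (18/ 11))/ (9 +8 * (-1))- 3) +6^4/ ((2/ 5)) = 35769/ 11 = 3251.73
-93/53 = -1.75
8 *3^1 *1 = 24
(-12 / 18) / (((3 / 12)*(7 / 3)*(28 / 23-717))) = 184 / 115241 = 0.00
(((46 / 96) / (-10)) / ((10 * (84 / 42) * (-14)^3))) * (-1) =-23 / 26342400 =-0.00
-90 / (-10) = 9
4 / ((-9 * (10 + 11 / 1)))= -4 / 189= -0.02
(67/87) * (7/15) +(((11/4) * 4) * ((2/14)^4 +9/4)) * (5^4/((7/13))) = 2520850276807/87732540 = 28733.36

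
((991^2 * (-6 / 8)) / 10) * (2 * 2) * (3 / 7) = -8838729 / 70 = -126267.56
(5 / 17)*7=35 / 17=2.06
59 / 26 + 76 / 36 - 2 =557 / 234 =2.38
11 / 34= 0.32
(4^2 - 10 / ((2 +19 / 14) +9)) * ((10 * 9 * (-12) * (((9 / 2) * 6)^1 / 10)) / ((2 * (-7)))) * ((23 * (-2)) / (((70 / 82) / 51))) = -368548586064 / 42385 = -8695259.79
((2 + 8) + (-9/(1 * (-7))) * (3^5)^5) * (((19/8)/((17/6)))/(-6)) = -144886352216083/952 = -152191546445.47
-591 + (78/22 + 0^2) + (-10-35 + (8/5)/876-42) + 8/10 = -8114147/12045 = -673.65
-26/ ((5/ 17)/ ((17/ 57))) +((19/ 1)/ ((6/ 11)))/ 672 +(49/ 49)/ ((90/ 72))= -9772529/ 383040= -25.51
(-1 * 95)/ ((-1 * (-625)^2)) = 19/ 78125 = 0.00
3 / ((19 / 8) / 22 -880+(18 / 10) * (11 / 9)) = -2640 / 772369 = -0.00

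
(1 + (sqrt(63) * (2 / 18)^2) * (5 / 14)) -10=-9 + 5 * sqrt(7) / 378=-8.97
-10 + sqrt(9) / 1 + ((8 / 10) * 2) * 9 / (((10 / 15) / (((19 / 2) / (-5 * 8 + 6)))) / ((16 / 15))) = -5711 / 425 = -13.44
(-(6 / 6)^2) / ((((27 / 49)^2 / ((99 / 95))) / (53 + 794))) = -2907.10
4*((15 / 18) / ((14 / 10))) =50 / 21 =2.38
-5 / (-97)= 0.05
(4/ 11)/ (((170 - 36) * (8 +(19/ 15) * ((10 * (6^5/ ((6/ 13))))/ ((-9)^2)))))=3/ 2921468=0.00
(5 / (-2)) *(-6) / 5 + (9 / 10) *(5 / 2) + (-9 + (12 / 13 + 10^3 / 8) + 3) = 125.17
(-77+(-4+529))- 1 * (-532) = 980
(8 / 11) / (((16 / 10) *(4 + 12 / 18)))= 15 / 154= 0.10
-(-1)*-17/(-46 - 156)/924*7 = 17/26664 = 0.00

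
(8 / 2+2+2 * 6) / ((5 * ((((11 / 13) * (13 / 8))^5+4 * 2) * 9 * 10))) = 32768 / 10579875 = 0.00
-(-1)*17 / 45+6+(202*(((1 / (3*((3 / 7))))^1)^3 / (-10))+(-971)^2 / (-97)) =-3437760857 / 353565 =-9723.14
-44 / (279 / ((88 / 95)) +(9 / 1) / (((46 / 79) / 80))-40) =-89056 / 3031375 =-0.03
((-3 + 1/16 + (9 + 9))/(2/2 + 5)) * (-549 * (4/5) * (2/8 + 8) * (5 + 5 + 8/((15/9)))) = -53849763/400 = -134624.41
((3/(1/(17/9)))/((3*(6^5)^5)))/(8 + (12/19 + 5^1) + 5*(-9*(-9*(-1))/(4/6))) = -323/2887138394871406069284864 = -0.00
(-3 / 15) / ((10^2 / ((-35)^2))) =-49 / 20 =-2.45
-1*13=-13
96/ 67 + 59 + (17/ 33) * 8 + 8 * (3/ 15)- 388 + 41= -3104752/ 11055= -280.85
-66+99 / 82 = -5313 / 82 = -64.79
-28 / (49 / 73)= -41.71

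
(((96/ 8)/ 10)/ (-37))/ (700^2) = -3/ 45325000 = -0.00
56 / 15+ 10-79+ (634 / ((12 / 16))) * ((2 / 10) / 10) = -1209 / 25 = -48.36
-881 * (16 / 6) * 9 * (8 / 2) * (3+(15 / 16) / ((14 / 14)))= -333018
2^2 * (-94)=-376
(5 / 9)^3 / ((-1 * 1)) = -125 / 729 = -0.17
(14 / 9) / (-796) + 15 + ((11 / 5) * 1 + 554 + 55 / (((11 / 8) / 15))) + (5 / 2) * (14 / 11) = 231364577 / 197010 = 1174.38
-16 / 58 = -8 / 29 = -0.28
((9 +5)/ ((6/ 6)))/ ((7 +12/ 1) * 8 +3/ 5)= 10/ 109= 0.09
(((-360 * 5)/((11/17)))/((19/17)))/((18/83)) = -2398700/209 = -11477.03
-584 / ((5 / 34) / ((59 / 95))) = -1171504 / 475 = -2466.32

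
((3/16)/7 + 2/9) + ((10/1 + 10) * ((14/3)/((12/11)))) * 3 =258971/1008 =256.92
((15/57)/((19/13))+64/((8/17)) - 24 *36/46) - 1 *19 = 816994/8303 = 98.40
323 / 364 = 0.89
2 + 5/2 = 9/2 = 4.50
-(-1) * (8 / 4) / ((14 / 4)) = 0.57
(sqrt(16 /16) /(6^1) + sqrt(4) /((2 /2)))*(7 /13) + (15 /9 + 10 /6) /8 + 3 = 55 /12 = 4.58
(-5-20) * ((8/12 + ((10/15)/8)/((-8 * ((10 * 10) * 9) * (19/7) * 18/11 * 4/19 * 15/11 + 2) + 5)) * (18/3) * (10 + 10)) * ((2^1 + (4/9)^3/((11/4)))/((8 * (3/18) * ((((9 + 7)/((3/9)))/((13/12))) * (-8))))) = 274308258784625/31901798066688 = 8.60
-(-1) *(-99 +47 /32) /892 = -3121 /28544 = -0.11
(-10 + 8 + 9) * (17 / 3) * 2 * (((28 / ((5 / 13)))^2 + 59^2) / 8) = 26122999 / 300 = 87076.66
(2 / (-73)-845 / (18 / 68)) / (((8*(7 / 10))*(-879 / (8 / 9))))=20973080 / 36382689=0.58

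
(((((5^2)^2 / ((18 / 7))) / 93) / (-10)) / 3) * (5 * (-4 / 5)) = 875 / 2511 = 0.35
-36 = -36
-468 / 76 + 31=472 / 19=24.84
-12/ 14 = -6/ 7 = -0.86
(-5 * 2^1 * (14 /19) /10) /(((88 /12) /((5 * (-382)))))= 40110 /209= 191.91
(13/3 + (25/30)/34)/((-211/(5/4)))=-4445/172176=-0.03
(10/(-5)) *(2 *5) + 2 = -18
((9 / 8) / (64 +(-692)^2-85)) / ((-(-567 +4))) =9 / 2156708872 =0.00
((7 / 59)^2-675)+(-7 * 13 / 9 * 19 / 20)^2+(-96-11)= -77789569079 / 112784400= -689.72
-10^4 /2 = -5000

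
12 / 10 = 6 / 5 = 1.20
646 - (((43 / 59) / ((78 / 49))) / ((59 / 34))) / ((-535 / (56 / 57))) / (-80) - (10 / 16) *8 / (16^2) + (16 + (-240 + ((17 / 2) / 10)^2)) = 447994337911867 / 1059832500480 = 422.70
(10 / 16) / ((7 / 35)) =25 / 8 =3.12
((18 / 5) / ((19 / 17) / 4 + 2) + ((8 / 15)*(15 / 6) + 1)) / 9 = 9097 / 20925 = 0.43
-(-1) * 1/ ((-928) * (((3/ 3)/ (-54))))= 27/ 464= 0.06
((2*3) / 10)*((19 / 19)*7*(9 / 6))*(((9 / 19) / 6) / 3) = 63 / 380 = 0.17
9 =9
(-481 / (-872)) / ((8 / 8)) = 481 / 872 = 0.55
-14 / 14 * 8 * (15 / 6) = -20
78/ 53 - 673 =-35591/ 53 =-671.53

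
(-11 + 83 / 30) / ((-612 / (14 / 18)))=1729 / 165240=0.01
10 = 10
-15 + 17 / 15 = -208 / 15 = -13.87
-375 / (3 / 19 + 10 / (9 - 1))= -28500 / 107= -266.36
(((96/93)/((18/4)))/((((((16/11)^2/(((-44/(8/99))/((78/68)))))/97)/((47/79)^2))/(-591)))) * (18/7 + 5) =556838439744521/70423444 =7907003.81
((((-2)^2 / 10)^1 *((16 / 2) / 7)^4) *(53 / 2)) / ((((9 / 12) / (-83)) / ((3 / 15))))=-72073216 / 180075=-400.24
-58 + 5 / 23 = -1329 / 23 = -57.78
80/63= 1.27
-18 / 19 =-0.95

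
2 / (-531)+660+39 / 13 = 352051 / 531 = 663.00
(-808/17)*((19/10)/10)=-3838/425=-9.03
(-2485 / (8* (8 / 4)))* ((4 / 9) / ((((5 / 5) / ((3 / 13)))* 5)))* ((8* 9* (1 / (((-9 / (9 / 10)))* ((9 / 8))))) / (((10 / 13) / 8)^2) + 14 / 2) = 14189847 / 6500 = 2183.05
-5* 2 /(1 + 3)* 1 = -2.50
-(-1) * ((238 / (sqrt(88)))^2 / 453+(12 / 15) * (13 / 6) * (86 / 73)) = 4198919 / 1212530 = 3.46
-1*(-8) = 8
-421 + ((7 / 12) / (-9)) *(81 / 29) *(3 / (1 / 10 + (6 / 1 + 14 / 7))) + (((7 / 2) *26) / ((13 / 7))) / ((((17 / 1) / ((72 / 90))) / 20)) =-3327301 / 8874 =-374.95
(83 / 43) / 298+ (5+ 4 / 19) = 1270163 / 243466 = 5.22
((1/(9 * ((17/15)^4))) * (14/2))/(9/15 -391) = -196875/163032992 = -0.00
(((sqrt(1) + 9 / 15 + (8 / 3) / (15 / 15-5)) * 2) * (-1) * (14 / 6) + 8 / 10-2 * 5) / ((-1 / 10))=1220 / 9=135.56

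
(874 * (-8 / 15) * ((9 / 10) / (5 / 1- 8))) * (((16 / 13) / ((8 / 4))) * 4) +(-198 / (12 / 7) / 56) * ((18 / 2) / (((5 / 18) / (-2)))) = 621233 / 1300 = 477.87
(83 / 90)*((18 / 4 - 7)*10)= -415 / 18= -23.06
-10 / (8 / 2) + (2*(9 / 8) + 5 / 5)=3 / 4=0.75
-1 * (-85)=85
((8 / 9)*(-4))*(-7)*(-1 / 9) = -224 / 81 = -2.77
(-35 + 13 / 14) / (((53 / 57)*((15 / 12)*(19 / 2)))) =-108 / 35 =-3.09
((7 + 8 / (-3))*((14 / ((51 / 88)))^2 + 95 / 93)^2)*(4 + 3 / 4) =548759812670255407 / 78016297932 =7033912.49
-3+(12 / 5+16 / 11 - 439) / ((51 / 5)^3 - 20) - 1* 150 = -31377494 / 204523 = -153.42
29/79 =0.37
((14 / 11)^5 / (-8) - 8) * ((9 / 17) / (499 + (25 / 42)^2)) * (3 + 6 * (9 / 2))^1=-645662314080 / 2411680263487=-0.27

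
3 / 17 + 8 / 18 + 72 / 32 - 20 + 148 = 80093 / 612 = 130.87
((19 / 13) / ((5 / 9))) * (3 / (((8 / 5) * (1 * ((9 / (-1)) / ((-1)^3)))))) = 0.55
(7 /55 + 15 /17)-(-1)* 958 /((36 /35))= 15692267 /16830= 932.40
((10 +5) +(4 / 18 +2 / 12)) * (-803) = -222431 / 18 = -12357.28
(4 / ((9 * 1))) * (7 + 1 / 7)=200 / 63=3.17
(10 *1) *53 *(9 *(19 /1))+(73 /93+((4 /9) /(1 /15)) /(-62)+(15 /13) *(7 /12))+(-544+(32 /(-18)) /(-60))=19604815663 /217620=90087.38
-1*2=-2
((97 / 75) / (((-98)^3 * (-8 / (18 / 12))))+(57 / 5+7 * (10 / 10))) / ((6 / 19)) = 43872097041 / 752953600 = 58.27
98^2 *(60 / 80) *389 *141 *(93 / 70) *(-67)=-351675278451 / 10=-35167527845.10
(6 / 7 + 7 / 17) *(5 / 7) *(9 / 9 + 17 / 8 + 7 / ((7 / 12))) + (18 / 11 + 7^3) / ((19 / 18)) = 473831227 / 1392776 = 340.21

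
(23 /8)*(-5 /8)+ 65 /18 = 1045 /576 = 1.81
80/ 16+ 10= 15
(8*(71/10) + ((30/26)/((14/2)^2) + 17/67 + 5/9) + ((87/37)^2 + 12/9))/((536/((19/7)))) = 805471163641/2466226927710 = 0.33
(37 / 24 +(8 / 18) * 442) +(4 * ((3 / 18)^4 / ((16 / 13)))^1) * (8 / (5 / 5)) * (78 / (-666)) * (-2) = 14241083 / 71928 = 197.99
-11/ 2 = -5.50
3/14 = 0.21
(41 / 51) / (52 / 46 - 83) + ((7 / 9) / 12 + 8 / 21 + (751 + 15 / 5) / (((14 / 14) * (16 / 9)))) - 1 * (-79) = 3481809731 / 6914376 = 503.56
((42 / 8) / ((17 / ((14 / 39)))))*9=441 / 442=1.00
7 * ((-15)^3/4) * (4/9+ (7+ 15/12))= -821625/16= -51351.56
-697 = -697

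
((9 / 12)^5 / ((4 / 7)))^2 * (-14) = -20253807 / 8388608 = -2.41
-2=-2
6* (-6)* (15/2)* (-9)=2430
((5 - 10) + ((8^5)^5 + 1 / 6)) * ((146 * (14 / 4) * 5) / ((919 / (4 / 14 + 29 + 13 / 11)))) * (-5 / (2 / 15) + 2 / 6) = -7213987908979744124062851208655 / 60654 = -118936721551418605929746600.00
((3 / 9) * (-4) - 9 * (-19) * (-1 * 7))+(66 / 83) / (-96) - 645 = -7343873 / 3984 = -1843.34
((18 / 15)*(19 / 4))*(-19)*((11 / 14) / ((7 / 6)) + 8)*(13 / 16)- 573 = -2095179 / 1568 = -1336.21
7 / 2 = 3.50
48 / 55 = 0.87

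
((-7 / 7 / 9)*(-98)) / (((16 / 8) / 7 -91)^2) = 4802 / 3629025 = 0.00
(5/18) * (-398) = -995/9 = -110.56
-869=-869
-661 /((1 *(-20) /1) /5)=661 /4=165.25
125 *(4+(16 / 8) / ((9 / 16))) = 8500 / 9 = 944.44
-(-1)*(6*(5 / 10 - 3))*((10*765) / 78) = -19125 / 13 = -1471.15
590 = 590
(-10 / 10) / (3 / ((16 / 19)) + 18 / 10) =-80 / 429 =-0.19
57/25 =2.28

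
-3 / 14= -0.21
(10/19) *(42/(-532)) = -15/361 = -0.04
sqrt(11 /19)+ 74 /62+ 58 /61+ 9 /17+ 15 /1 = sqrt(209) /19+ 568159 /32147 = 18.43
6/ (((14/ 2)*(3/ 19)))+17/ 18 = 803/ 126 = 6.37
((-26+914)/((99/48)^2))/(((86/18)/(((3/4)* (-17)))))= -2898432/5203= -557.07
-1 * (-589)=589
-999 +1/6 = -5993/6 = -998.83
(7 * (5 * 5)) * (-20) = -3500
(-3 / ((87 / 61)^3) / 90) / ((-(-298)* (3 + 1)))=-226981 / 23548067280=-0.00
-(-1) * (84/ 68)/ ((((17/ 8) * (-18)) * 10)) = -14/ 4335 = -0.00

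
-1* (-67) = 67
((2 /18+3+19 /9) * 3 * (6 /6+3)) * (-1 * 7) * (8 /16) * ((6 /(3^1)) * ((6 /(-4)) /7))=94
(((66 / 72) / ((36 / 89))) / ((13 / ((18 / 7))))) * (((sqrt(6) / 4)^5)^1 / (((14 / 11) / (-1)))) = -32307 * sqrt(6) / 2609152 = -0.03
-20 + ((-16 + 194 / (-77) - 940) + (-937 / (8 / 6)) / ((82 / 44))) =-8559289 / 6314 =-1355.60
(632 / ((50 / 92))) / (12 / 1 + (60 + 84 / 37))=268916 / 17175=15.66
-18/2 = -9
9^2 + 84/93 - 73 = 276/31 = 8.90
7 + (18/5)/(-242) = 4226/605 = 6.99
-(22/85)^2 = -484/7225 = -0.07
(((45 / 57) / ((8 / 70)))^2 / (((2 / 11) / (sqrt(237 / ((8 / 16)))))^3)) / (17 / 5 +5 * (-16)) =-434725396875 * sqrt(474) / 8848832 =-1069592.22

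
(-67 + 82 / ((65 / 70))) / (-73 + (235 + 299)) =277 / 5993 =0.05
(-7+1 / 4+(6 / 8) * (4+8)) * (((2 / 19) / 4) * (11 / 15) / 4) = 0.01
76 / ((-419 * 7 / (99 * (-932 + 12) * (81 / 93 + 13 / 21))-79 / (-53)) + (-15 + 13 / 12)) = -6.13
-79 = -79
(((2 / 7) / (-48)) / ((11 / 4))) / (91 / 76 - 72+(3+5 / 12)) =19 / 591514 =0.00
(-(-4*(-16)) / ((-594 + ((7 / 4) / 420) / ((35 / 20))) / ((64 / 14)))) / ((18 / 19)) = 389120 / 748437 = 0.52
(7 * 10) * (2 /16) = 35 /4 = 8.75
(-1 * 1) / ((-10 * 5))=1 / 50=0.02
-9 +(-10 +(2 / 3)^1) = -55 / 3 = -18.33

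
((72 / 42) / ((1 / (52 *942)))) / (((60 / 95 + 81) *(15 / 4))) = 4963712 / 18095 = 274.31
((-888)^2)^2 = 621801639936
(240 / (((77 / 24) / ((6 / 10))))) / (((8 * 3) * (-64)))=-9 / 308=-0.03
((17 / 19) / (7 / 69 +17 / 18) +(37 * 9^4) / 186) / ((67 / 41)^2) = 1119809864889 / 2289722186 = 489.06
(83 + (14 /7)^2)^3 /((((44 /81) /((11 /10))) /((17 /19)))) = 906758631 /760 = 1193103.46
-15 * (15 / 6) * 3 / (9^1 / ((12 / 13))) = -150 / 13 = -11.54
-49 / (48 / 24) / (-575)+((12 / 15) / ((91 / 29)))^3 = 256426111 / 4333033250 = 0.06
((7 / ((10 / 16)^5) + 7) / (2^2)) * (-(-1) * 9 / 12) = 753753 / 50000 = 15.08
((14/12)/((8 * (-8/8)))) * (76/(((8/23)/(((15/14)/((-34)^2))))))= -2185/73984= -0.03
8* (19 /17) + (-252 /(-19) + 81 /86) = 642955 /27778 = 23.15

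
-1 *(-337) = 337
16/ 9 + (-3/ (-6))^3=1.90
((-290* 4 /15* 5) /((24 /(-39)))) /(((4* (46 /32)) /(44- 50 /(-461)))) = 51106120 /10603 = 4819.97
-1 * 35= -35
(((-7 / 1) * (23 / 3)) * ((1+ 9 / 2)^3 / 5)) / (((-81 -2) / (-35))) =-1500037 / 1992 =-753.03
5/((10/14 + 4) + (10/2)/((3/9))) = 35/138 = 0.25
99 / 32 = 3.09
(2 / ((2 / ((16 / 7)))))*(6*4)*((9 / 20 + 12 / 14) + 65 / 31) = 1418208 / 7595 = 186.73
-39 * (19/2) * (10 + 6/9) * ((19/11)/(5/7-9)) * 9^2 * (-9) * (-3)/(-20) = -143690274/1595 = -90087.95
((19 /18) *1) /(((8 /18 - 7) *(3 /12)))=-0.64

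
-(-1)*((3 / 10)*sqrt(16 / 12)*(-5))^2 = 3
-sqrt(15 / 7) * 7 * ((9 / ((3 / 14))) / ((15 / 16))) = -224 * sqrt(105) / 5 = -459.06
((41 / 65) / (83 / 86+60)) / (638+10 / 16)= 28208 / 1741121655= 0.00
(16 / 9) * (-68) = -1088 / 9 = -120.89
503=503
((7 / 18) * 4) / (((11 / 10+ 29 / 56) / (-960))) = -1254400 / 1359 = -923.03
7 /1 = 7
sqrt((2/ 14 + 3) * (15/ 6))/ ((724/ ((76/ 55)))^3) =6859 * sqrt(385)/ 6905924612125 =0.00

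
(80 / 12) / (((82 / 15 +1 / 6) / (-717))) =-143400 / 169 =-848.52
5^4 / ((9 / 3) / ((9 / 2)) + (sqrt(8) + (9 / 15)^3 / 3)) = -64921875 / 1048271 + 175781250 * sqrt(2) / 1048271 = 175.21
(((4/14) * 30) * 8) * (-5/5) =-480/7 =-68.57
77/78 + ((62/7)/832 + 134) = 1179341/8736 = 135.00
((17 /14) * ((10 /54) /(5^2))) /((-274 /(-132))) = 0.00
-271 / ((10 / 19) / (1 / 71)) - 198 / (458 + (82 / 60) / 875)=-65594288609 / 8536004110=-7.68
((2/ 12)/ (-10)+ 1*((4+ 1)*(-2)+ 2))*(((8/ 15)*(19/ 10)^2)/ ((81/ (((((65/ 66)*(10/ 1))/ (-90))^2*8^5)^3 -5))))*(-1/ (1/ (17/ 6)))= 24478293069646377474314064887/ 750511728116725261500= 32615470.42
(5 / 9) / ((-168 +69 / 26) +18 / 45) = -0.00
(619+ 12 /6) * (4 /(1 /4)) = 9936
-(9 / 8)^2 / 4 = -81 / 256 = -0.32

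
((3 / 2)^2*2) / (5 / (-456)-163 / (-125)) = 256500 / 73703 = 3.48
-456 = -456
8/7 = 1.14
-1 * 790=-790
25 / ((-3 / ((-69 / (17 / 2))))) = 1150 / 17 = 67.65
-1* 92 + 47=-45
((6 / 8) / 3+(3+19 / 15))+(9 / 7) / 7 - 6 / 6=10879 / 2940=3.70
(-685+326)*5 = -1795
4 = 4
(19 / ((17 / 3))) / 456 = 1 / 136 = 0.01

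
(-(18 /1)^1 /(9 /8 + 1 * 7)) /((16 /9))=-81 /65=-1.25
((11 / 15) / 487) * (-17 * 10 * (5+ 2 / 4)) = -2057 / 1461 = -1.41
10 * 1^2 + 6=16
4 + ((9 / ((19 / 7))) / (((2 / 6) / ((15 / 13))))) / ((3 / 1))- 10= -2.17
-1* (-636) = 636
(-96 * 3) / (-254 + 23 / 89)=25632 / 22583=1.14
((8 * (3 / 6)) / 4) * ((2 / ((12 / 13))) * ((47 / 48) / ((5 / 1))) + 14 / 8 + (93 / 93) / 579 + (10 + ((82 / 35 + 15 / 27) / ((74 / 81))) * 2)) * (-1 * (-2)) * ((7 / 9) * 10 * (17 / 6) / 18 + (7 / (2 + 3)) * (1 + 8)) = 1279586303171 / 2498778720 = 512.08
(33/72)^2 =121/576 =0.21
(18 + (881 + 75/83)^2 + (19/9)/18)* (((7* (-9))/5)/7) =-868007666263/620010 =-1399989.78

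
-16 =-16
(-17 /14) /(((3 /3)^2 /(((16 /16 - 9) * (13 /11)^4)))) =1942148 /102487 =18.95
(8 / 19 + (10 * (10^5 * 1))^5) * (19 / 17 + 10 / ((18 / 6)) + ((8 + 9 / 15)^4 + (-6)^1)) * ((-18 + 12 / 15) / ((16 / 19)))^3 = -990184067121345708333333333333750252940542321 / 21250000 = -46596897276298621568627450000000000000.00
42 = 42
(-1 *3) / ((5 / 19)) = -11.40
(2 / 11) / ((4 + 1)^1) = 2 / 55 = 0.04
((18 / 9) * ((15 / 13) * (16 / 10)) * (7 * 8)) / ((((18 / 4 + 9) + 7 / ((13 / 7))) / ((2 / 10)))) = 5376 / 2245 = 2.39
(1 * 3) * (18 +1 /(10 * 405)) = 72901 /1350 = 54.00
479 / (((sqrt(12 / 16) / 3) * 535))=958 * sqrt(3) / 535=3.10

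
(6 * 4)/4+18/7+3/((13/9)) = 969/91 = 10.65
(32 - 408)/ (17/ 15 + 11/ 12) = -7520/ 41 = -183.41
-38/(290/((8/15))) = -152/2175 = -0.07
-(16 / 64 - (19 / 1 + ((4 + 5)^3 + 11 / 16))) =11975 / 16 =748.44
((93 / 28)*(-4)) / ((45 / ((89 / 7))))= -2759 / 735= -3.75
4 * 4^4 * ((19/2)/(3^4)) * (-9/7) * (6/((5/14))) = -38912/15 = -2594.13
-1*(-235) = 235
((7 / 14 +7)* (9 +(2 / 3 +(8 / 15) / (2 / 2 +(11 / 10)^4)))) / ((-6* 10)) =-730589 / 591384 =-1.24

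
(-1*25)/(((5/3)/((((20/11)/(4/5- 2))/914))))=125/5027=0.02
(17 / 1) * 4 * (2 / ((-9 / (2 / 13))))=-272 / 117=-2.32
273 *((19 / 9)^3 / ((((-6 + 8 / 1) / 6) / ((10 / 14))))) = 445835 / 81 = 5504.14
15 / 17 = 0.88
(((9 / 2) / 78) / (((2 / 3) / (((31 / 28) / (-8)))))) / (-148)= 279 / 3447808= 0.00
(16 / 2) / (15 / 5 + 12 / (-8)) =16 / 3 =5.33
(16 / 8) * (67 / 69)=134 / 69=1.94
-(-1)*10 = 10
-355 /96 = -3.70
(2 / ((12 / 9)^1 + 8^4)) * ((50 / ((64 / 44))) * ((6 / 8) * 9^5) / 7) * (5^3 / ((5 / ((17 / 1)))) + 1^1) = 31129156575 / 688352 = 45222.73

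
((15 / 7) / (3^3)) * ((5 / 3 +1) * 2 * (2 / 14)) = 80 / 1323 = 0.06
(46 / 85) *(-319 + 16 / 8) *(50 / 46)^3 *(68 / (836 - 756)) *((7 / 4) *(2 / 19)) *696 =-241316250 / 10051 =-24009.18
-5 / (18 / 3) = -5 / 6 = -0.83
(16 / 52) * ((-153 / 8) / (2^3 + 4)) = -51 / 104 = -0.49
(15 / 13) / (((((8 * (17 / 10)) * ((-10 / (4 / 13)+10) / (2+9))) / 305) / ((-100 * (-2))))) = -1677500 / 663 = -2530.17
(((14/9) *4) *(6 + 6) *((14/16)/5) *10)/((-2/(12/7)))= -112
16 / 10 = 8 / 5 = 1.60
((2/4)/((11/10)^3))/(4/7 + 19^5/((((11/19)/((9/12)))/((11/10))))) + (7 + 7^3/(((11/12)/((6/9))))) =337232504149401/1314979632791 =256.45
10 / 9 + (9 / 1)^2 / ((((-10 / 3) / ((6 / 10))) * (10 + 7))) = 0.25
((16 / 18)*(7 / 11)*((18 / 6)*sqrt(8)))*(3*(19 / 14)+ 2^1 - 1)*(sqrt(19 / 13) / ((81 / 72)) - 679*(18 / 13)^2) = -31660.58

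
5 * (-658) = -3290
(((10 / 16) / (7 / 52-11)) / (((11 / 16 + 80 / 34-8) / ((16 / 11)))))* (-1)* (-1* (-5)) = -141440 / 1676807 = -0.08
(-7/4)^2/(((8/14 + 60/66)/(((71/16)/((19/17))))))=4554011/554496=8.21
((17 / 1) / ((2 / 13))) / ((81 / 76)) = 8398 / 81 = 103.68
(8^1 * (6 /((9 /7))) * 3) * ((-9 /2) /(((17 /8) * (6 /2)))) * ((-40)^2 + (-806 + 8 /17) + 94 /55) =-1000511232 /15895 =-62945.03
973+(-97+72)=948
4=4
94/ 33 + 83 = 2833/ 33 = 85.85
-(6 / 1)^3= -216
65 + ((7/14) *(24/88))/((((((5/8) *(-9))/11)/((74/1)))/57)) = -5299/5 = -1059.80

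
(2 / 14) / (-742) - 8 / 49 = -849 / 5194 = -0.16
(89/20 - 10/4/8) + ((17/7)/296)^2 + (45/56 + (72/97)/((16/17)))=11930553513/2082194240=5.73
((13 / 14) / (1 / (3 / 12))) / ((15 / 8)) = 13 / 105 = 0.12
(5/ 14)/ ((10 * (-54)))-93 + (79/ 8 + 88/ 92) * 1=-1428757/ 17388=-82.17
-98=-98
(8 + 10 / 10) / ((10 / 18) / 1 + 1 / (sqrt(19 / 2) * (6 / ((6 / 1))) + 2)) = -81 / 13 + 729 * sqrt(38) / 247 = 11.96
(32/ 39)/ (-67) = -32/ 2613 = -0.01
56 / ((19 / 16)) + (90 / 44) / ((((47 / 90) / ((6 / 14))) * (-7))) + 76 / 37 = 872149743 / 17809099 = 48.97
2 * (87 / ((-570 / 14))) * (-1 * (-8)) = -3248 / 95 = -34.19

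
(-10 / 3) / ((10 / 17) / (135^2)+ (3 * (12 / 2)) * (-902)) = 103275 / 503031869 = 0.00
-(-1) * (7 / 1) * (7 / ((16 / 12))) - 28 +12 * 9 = 467 / 4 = 116.75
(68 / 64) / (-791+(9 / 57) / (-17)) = -5491 / 4087936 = -0.00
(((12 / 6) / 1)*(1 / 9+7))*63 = 896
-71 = -71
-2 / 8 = -1 / 4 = -0.25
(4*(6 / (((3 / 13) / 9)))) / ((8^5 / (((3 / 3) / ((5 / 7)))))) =819 / 20480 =0.04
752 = 752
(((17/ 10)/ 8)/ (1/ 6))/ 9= 17/ 120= 0.14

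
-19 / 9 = -2.11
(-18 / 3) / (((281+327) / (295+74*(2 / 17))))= -15489 / 5168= -3.00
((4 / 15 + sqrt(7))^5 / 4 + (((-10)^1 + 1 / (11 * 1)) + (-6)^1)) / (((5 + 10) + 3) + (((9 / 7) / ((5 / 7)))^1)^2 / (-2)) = 12637132 / 273648375 + 546781 * sqrt(7) / 663390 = 2.23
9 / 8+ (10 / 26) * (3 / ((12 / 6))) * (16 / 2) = 597 / 104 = 5.74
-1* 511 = -511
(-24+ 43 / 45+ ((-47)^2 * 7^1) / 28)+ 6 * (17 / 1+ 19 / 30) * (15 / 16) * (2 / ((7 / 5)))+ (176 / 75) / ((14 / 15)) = 673.42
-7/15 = -0.47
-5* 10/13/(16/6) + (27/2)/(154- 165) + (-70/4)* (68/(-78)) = 12.59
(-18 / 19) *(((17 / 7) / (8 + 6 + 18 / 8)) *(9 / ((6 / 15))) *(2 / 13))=-11016 / 22477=-0.49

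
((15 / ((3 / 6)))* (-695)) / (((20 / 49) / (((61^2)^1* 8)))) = -1520623860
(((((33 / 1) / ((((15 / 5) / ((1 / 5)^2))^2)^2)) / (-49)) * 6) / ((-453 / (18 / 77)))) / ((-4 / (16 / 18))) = -8 / 546254296875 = -0.00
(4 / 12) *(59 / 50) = 59 / 150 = 0.39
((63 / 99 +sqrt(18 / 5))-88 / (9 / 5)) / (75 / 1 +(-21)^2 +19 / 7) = -0.09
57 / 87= 19 / 29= 0.66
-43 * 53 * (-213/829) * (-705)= -342226035/829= -412817.90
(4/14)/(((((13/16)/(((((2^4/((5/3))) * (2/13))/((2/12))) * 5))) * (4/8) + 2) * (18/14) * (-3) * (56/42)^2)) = -768/37033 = -0.02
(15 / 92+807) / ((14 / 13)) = 965367 / 1288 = 749.51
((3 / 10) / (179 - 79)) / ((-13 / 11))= -33 / 13000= -0.00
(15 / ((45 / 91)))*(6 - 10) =-364 / 3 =-121.33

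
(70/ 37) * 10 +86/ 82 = 30291/ 1517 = 19.97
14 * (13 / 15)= 182 / 15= 12.13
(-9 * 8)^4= 26873856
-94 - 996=-1090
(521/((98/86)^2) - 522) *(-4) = 1159972/2401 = 483.12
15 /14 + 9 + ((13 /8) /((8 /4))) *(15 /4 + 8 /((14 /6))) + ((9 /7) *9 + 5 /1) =14549 /448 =32.48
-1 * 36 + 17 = -19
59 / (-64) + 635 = 40581 / 64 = 634.08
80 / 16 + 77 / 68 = 417 / 68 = 6.13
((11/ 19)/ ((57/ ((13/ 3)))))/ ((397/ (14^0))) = 143/ 1289853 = 0.00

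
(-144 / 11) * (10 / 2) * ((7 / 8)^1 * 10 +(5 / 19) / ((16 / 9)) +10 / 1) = -1236.96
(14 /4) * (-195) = -1365 /2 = -682.50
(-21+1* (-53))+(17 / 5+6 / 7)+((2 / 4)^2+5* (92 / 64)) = -34891 / 560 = -62.31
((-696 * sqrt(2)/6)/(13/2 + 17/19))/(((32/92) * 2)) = -12673 * sqrt(2)/562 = -31.89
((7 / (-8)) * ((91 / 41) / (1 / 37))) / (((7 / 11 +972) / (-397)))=7917371 / 269944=29.33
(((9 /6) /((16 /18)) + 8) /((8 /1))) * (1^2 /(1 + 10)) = 155 /1408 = 0.11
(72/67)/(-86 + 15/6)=-144/11189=-0.01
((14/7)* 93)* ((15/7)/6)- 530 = -3245/7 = -463.57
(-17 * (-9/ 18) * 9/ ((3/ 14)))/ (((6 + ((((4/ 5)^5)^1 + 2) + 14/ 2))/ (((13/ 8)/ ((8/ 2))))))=14503125/ 1532768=9.46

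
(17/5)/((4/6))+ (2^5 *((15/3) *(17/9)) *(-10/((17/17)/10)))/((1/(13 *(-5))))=1964449.54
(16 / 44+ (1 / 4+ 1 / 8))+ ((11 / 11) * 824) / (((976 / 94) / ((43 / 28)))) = 4607341 / 37576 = 122.61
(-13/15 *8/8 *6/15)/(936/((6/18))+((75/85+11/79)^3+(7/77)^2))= -7620557709622/61750136495429325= -0.00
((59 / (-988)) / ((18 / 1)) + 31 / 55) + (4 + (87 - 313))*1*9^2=-17588005781 / 978120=-17981.44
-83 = -83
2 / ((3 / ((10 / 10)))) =2 / 3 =0.67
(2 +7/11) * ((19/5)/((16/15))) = 1653/176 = 9.39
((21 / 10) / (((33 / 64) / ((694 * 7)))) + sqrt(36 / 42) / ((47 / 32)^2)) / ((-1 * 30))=-544096 / 825 - 512 * sqrt(42) / 231945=-659.52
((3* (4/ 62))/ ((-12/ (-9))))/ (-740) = -9/ 45880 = -0.00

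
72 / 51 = 24 / 17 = 1.41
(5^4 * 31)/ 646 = 19375/ 646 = 29.99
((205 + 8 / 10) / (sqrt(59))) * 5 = 1029 * sqrt(59) / 59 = 133.96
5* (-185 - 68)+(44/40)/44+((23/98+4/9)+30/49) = -22291379/17640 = -1263.68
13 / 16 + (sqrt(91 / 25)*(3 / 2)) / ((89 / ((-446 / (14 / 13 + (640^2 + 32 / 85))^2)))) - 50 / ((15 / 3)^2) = -19 / 16 - 163373145*sqrt(91) / 18232135534469296004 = -1.19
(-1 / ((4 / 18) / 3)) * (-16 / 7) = 216 / 7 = 30.86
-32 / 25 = -1.28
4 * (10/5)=8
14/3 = 4.67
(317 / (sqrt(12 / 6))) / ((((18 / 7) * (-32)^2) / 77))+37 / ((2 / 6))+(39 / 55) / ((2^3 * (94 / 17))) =170863 * sqrt(2) / 36864+4591623 / 41360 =117.57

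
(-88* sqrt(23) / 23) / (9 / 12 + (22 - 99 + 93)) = -1.10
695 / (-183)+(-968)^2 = 171474697 / 183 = 937020.20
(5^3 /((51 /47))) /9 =5875 /459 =12.80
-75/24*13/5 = -65/8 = -8.12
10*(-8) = -80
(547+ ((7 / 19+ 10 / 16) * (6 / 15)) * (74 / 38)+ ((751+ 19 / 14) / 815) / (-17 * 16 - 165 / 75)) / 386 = 2062232595389 / 1453203204040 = 1.42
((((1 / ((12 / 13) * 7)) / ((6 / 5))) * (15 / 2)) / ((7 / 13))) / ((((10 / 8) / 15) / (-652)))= -688675 / 49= -14054.59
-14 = -14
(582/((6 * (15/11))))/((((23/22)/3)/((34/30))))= 399058/1725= 231.34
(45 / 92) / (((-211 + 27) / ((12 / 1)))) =-135 / 4232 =-0.03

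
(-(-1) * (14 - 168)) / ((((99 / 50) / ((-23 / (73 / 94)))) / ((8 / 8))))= 1513400 / 657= 2303.50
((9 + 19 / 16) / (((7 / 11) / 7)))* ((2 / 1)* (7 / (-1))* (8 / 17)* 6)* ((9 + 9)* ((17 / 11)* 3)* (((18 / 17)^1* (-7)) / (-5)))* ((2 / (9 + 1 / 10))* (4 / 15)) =-35489664 / 1105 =-32117.34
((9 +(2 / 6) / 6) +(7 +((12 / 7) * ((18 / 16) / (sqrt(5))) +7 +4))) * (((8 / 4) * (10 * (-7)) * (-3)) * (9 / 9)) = 162 * sqrt(5) +34090 / 3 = 11725.58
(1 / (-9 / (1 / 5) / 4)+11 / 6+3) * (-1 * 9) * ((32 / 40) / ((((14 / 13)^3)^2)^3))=-6859779824069400980869 / 762283668233279897600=-9.00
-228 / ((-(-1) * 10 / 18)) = -410.40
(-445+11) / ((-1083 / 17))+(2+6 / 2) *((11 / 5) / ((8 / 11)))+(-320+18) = -2426461 / 8664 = -280.06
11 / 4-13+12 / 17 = -649 / 68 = -9.54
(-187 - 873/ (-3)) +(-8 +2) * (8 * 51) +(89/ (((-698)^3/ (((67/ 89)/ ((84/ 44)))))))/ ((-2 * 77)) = -234353371389245/ 99980107248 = -2344.00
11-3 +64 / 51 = 472 / 51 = 9.25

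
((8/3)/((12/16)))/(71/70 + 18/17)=38080/22203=1.72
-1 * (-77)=77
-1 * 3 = -3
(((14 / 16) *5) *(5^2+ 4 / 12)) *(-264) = -29260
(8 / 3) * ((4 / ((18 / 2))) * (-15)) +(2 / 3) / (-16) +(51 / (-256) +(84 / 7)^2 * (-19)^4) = 43237338581 / 2304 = 18766205.98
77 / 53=1.45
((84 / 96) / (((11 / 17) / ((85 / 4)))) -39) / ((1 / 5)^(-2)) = -3613 / 8800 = -0.41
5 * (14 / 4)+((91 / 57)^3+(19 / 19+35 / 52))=223823113 / 9630036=23.24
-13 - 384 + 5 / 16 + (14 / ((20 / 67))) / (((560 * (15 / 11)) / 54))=-393371 / 1000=-393.37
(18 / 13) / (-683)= -18 / 8879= -0.00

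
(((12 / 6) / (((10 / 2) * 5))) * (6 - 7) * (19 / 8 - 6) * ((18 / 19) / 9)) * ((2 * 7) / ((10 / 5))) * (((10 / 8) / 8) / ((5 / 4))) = 203 / 7600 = 0.03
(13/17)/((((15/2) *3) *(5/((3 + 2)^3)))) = 130/153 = 0.85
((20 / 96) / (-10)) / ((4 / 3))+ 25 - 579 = -35457 / 64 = -554.02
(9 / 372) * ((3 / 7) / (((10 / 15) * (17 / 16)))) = 54 / 3689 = 0.01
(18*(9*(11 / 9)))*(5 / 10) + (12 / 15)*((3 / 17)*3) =8451 / 85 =99.42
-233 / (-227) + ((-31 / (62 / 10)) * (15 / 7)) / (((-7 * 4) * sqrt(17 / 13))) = 75 * sqrt(221) / 3332 + 233 / 227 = 1.36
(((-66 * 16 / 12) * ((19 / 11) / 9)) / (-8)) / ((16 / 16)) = 19 / 9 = 2.11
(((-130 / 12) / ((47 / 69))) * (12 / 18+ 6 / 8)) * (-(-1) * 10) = -127075 / 564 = -225.31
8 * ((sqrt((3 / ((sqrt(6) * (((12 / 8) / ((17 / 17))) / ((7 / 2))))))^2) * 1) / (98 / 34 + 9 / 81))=714 * sqrt(6) / 229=7.64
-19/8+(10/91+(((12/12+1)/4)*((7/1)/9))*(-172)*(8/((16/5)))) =-169.49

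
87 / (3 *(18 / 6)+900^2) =29 / 270003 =0.00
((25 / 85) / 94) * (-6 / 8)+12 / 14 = 38247 / 44744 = 0.85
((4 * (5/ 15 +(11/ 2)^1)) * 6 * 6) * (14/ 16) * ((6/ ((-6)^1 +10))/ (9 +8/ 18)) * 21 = 83349/ 34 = 2451.44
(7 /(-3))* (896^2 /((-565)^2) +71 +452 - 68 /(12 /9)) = -1107.20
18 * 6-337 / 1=-229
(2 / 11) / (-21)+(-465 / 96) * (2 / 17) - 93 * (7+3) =-58470109 / 62832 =-930.58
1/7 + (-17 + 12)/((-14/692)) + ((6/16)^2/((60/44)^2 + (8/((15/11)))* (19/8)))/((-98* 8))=355657392177/1438244864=247.29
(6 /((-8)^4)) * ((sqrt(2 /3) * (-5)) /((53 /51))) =-255 * sqrt(6) /108544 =-0.01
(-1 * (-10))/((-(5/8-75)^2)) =-128/70805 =-0.00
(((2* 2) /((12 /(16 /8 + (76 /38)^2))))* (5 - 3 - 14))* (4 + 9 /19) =-2040 /19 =-107.37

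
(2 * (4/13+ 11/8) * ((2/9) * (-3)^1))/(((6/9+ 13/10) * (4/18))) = -7875/1534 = -5.13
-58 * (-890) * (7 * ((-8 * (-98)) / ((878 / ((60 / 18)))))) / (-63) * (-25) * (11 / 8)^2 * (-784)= -7498347010000 / 11853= -632611744.71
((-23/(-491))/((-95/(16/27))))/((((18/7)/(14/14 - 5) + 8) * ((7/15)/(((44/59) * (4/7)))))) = -0.00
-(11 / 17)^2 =-121 / 289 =-0.42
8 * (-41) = -328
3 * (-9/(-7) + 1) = 48/7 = 6.86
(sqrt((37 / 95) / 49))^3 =37 *sqrt(3515) / 3095575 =0.00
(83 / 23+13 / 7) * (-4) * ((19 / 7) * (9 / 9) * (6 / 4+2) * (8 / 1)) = -267520 / 161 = -1661.61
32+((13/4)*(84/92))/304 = 895249/27968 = 32.01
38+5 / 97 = 3691 / 97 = 38.05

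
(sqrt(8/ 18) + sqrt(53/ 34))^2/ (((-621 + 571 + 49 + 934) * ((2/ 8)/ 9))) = 8 * sqrt(1802)/ 5287 + 1226/ 15861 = 0.14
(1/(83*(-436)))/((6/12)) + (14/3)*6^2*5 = 15198959/18094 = 840.00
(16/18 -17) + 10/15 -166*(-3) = 4343/9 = 482.56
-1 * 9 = -9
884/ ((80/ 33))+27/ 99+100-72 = 86443/ 220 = 392.92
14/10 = 7/5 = 1.40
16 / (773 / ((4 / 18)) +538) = 32 / 8033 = 0.00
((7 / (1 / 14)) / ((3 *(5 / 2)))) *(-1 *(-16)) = 3136 / 15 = 209.07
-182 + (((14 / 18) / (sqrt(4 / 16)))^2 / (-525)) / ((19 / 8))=-21007574 / 115425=-182.00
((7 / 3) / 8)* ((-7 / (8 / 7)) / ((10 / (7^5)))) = -5764801 / 1920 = -3002.50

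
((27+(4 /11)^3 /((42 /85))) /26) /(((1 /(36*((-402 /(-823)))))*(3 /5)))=30.54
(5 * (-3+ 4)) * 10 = 50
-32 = -32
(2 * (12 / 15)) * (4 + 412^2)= 1357984 / 5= 271596.80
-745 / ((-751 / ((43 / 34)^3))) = 59232715 / 29517304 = 2.01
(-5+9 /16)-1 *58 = -999 /16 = -62.44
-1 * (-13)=13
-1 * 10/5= -2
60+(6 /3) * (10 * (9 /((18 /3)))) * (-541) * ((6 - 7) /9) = 5590 /3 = 1863.33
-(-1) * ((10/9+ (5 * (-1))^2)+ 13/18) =161/6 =26.83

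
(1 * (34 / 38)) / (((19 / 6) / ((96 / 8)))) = 1224 / 361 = 3.39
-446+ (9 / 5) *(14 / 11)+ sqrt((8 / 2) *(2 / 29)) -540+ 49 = -934.18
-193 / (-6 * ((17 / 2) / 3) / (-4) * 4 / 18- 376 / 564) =-3474 / 5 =-694.80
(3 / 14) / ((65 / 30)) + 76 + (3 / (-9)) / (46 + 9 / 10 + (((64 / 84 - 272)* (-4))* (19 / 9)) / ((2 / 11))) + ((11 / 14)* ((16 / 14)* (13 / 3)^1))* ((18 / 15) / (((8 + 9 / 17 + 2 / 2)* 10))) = 2347374413303851 / 30826525745925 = 76.15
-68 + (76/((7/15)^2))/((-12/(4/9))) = -11896/147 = -80.93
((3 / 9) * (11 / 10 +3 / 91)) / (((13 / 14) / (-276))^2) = 366508128 / 10985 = 33364.42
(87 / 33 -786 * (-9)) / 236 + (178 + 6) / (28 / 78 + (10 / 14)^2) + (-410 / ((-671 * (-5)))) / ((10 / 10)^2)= 5776068825 / 23911756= 241.56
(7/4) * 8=14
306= 306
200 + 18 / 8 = 809 / 4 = 202.25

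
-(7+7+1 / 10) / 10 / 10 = -141 / 1000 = -0.14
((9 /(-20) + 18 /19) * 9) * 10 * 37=62937 /38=1656.24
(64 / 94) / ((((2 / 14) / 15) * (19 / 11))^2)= 42688800 / 16967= 2515.99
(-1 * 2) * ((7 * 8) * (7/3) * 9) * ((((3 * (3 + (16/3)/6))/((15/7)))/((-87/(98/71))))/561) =3764768/10395891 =0.36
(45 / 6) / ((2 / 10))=75 / 2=37.50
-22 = -22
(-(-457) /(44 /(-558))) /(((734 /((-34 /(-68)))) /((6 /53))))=-382509 /855844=-0.45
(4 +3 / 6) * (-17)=-153 / 2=-76.50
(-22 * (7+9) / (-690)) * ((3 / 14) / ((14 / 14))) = 88 / 805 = 0.11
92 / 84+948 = 19931 / 21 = 949.10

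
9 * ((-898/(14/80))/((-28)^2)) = -20205/343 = -58.91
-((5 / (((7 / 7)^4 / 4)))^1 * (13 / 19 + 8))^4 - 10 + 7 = -118592100390963 / 130321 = -909999926.27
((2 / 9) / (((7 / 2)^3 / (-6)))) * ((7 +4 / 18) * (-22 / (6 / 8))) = 183040 / 27783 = 6.59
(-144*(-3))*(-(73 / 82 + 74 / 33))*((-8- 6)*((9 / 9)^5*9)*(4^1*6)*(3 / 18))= 307613376 / 451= 682069.57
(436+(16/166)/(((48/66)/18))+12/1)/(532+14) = 18691/22659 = 0.82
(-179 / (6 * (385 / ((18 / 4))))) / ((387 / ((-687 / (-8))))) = -40991 / 529760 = -0.08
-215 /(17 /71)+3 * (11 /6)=-30343 /34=-892.44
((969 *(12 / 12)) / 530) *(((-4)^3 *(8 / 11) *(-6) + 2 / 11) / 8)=28101 / 440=63.87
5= 5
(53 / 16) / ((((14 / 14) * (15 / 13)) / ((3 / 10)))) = 0.86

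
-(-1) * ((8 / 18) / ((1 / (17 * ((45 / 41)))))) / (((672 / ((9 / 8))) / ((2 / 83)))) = 255 / 762272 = 0.00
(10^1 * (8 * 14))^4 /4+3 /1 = 393379840003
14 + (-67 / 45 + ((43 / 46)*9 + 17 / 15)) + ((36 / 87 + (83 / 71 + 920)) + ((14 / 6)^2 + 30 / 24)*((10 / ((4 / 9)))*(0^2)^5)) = 4021917611 / 4262130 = 943.64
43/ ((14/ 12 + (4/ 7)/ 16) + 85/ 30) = 10.65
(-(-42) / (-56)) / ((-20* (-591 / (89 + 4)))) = -93 / 15760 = -0.01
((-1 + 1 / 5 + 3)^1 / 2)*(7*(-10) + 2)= -374 / 5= -74.80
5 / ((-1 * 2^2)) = -5 / 4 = -1.25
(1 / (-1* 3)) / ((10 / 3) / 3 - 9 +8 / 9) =1 / 21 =0.05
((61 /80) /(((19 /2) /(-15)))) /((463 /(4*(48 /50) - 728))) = 414129 /219925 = 1.88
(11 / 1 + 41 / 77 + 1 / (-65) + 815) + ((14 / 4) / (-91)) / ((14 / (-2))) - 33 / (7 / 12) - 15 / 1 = 7557061 / 10010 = 754.95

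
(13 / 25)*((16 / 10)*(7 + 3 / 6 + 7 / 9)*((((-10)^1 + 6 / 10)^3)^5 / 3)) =-93466823022156213113566477564 / 102996826171875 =-907472846456300.68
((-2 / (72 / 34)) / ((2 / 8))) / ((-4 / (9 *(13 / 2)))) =221 / 4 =55.25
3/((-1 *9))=-1/3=-0.33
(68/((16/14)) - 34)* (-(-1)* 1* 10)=255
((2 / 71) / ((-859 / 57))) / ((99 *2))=-19 / 2012637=-0.00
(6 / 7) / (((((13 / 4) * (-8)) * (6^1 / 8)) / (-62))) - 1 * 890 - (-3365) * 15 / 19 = 3059127 / 1729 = 1769.30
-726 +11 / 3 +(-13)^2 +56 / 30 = -551.47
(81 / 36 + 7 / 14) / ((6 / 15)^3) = 1375 / 32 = 42.97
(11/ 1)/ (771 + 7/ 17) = 187/ 13114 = 0.01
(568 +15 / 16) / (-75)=-9103 / 1200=-7.59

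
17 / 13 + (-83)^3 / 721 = -7420974 / 9373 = -791.74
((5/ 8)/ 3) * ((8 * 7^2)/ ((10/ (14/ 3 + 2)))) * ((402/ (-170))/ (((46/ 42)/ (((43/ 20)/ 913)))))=-988183/ 3569830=-0.28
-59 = -59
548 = 548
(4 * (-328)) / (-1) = 1312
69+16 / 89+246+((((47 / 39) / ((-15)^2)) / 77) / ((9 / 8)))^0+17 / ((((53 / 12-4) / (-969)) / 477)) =-8391798528 / 445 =-18857974.22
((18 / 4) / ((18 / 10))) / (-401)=-5 / 802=-0.01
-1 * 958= -958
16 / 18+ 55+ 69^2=43352 / 9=4816.89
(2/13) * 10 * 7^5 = 336140/13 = 25856.92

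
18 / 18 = 1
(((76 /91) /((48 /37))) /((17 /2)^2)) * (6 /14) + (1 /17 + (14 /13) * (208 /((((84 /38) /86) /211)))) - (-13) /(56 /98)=4062161114621 /2209116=1838817.48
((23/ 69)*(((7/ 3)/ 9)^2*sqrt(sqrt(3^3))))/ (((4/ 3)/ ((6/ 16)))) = 49*3^(3/ 4)/ 7776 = 0.01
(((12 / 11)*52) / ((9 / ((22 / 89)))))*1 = 416 / 267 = 1.56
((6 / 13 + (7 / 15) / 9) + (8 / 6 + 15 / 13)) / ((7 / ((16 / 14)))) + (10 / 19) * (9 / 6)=2090357 / 1633905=1.28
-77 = -77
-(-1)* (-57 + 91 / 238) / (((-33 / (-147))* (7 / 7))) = -8575 / 34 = -252.21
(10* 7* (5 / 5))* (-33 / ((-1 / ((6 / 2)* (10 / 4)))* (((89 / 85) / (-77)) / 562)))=-63726374250 / 89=-716026676.97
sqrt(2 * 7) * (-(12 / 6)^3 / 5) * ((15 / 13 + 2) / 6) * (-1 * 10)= 328 * sqrt(14) / 39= 31.47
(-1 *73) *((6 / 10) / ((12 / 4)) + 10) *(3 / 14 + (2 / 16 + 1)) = -55845 / 56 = -997.23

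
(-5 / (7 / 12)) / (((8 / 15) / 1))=-16.07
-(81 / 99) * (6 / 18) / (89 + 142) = -1 / 847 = -0.00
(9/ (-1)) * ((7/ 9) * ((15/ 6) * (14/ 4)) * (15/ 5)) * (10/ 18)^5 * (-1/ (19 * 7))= 109375/ 1495908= 0.07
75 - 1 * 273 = -198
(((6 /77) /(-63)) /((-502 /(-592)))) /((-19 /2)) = 1184 /7711473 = 0.00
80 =80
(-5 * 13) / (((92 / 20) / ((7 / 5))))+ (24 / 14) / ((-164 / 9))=-131206 / 6601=-19.88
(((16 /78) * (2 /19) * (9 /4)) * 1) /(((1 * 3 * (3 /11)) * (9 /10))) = 440 /6669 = 0.07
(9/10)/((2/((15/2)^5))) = 1366875/128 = 10678.71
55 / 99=5 / 9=0.56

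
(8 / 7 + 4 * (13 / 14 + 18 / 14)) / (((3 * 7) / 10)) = 100 / 21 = 4.76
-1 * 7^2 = -49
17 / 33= 0.52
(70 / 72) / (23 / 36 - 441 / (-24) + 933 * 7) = 70 / 471601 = 0.00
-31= -31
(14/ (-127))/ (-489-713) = 0.00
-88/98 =-44/49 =-0.90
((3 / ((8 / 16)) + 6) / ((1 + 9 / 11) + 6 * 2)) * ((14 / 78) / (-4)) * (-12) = 231 / 494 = 0.47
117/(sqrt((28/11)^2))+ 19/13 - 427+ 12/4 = -137073/364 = -376.57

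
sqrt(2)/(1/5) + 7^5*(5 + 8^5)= 5*sqrt(2) + 550815811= 550815818.07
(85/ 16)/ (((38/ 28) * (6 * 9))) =595/ 8208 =0.07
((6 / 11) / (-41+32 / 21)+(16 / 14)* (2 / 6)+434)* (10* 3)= 831808720 / 63833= 13031.01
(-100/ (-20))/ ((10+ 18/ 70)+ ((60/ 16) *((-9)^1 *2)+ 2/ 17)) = -5950/ 67979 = -0.09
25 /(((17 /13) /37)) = 12025 /17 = 707.35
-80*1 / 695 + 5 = 679 / 139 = 4.88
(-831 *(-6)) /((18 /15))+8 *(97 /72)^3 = 194768353 /46656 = 4174.56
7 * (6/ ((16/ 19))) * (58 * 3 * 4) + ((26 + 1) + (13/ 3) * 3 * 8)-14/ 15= 522646/ 15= 34843.07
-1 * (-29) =29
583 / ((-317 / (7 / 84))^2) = 583 / 14470416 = 0.00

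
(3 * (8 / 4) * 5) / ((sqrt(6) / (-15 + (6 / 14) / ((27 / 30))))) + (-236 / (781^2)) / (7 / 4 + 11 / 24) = -1525 * sqrt(6) / 21 - 5664 / 32327933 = -177.88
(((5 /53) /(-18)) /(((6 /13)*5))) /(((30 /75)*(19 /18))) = -65 /12084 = -0.01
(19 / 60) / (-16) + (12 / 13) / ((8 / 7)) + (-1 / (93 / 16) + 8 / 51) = 5082151 / 6576960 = 0.77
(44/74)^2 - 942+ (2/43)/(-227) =-12583044492/13362809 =-941.65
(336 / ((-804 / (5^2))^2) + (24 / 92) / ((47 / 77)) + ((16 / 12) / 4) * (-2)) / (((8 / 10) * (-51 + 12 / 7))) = -8721377 / 4017960252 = -0.00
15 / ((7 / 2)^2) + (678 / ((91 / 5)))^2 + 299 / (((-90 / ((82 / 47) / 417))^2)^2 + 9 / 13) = 90471436104470764915174691572727 / 65134613986590646996528724694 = 1388.99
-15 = -15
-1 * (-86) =86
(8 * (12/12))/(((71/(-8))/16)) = -1024/71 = -14.42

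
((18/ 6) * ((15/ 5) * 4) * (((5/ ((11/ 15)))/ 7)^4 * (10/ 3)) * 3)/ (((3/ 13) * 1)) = 49359375000/ 35153041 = 1404.13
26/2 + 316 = 329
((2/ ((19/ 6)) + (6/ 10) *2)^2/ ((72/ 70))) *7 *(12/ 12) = 41209/ 1805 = 22.83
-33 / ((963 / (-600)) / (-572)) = -1258400 / 107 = -11760.75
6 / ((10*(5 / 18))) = 54 / 25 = 2.16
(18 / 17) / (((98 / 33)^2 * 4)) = 9801 / 326536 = 0.03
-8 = -8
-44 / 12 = -11 / 3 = -3.67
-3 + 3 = 0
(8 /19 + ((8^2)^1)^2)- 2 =77794 /19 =4094.42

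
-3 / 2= -1.50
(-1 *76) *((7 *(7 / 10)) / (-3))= 1862 / 15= 124.13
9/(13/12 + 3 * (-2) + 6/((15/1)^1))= -540/271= -1.99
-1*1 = -1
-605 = -605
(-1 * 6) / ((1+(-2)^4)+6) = -6 / 23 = -0.26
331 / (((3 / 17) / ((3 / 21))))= 5627 / 21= 267.95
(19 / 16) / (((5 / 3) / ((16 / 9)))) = 19 / 15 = 1.27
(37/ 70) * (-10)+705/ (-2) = -5009/ 14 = -357.79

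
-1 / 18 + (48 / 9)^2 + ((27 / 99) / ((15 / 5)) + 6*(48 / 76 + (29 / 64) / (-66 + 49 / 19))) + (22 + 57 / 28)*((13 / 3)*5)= 280769002669 / 507719520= 553.00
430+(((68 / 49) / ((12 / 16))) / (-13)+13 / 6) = 550399 / 1274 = 432.02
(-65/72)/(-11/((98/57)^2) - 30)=156065/5829462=0.03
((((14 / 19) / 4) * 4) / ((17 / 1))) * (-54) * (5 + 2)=-5292 / 323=-16.38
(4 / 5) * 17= 68 / 5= 13.60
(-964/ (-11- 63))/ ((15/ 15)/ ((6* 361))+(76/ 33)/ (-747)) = -8578646604/ 1726235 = -4969.57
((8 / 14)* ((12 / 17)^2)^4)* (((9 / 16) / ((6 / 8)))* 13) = 16769286144 / 48830302087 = 0.34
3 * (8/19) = 24/19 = 1.26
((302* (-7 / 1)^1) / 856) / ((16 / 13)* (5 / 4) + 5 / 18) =-123669 / 90950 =-1.36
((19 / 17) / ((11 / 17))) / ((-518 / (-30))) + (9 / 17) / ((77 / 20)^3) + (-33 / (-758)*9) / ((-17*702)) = 618448409609 / 5659334636956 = 0.11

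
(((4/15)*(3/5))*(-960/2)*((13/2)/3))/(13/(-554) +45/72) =-1843712/6665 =-276.63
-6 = -6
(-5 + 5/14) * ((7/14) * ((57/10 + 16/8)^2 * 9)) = -99099/80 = -1238.74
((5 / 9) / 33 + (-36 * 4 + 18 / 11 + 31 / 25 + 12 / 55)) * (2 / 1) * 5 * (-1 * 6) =4184392 / 495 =8453.32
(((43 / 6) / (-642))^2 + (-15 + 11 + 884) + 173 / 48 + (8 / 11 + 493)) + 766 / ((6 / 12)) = 29678262935 / 10201059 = 2909.33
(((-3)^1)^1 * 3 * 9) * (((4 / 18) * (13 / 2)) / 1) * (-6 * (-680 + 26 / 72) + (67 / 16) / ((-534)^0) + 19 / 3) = -7653399 / 16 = -478337.44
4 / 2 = 2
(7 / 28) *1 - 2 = -7 / 4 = -1.75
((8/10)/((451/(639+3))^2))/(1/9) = 14837904/1017005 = 14.59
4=4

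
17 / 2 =8.50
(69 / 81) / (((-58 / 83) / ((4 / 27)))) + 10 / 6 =31417 / 21141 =1.49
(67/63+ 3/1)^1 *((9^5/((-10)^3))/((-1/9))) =1889568/875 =2159.51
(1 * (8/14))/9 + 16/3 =340/63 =5.40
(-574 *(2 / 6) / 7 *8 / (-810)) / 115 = 328 / 139725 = 0.00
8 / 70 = 4 / 35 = 0.11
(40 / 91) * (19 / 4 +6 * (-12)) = -2690 / 91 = -29.56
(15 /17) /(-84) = -5 /476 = -0.01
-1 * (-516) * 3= 1548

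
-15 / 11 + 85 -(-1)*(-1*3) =887 / 11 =80.64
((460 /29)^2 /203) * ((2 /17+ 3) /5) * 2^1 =4485920 /2902291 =1.55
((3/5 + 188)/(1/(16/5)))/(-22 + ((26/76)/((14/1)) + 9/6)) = -8026816/272325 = -29.48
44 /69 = 0.64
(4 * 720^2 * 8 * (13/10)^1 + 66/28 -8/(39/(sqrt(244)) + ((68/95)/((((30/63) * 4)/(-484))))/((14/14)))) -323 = 46930000 * sqrt(61)/606951364653 + 183245701091938643563/8497319105142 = 21565119.40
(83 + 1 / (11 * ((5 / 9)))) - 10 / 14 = 31743 / 385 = 82.45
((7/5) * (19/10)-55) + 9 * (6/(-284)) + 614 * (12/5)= 2522399/1775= 1421.07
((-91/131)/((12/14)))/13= -49/786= -0.06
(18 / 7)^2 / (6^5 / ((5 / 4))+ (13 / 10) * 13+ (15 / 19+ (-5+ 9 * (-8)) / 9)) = 554040 / 522006163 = 0.00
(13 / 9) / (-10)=-13 / 90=-0.14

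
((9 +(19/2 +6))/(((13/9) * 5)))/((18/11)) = 539/260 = 2.07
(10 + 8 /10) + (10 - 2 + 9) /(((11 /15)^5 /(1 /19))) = 229785201 /15299845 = 15.02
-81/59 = -1.37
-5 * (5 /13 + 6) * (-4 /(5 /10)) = 3320 /13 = 255.38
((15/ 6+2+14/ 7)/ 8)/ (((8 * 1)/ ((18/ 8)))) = 117/ 512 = 0.23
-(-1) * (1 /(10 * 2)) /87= 1 /1740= 0.00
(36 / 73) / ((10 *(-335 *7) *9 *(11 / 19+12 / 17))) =-646 / 355208875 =-0.00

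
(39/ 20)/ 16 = 39/ 320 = 0.12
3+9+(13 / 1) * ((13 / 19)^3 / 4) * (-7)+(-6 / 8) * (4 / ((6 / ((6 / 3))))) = 101869 / 27436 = 3.71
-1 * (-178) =178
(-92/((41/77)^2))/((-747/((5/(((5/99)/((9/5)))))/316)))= 13500333/55111585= 0.24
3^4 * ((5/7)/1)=405/7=57.86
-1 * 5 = -5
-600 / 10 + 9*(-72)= -708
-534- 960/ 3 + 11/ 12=-10237/ 12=-853.08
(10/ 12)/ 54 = 0.02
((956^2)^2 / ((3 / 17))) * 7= 99398202439424 / 3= 33132734146474.67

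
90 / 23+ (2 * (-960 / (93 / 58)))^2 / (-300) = -316656242 / 66309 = -4775.46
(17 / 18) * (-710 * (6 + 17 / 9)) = -428485 / 81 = -5289.94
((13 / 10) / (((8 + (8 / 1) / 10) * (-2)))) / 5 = -13 / 880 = -0.01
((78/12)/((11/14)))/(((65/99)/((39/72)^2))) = 1183/320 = 3.70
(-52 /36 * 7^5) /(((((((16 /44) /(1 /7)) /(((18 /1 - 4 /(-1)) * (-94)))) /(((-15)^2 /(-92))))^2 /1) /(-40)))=4055986118559375 /1058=3833635272740.43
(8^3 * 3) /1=1536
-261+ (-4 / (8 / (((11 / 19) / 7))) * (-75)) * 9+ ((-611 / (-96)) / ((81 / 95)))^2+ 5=-1386165152723 / 8042001408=-172.37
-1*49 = -49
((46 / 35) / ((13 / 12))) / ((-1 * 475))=-552 / 216125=-0.00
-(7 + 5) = -12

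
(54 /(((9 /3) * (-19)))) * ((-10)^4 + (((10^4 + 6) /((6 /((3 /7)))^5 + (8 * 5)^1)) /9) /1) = -24203885003 /2554854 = -9473.69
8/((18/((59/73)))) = 236/657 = 0.36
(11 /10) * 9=99 /10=9.90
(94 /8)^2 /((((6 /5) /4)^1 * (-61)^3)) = -11045 /5447544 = -0.00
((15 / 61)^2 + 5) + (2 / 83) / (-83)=129712428 / 25633969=5.06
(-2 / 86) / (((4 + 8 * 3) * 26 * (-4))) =1 / 125216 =0.00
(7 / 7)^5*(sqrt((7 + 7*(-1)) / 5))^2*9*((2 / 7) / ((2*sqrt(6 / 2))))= 0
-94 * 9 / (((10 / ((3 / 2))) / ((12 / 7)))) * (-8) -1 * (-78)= 63642 / 35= 1818.34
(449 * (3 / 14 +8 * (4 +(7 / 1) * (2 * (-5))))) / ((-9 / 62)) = 11427499 / 7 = 1632499.86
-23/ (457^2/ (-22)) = 506/ 208849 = 0.00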